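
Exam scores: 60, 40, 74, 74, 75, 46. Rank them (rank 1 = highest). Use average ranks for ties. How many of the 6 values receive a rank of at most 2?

Sorted (descending): 75, 74, 74, 60, 46, 40
The 2 values of 74 occupy positions 2–3 → average rank (2+3)/2 = 2.5.
Ranks ≤ 2: {1} → 1 value.

1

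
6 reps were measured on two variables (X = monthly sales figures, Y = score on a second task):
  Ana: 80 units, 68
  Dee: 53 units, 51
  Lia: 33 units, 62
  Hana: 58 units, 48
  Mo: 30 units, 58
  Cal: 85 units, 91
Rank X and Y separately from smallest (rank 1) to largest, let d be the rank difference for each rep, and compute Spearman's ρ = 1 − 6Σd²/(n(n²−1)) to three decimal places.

Ranks of variable 1: 5, 3, 2, 4, 1, 6
Ranks of variable 2: 5, 2, 4, 1, 3, 6
d = r₁ − r₂: 0, 1, -2, 3, -2, 0
d²: 0, 1, 4, 9, 4, 0; Σd² = 18
ρ = 1 − 6·18/(6·35) = 1 − 108/210 = 0.486

0.486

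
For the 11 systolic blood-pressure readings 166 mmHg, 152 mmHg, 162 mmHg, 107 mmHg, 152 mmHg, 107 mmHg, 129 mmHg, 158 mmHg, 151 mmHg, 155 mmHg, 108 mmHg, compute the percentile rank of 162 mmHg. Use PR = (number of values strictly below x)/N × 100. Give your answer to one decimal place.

N = 11.
Strictly below 162: 9. Equal to 162: 1.
PR = 9/11 × 100 = 81.8

81.8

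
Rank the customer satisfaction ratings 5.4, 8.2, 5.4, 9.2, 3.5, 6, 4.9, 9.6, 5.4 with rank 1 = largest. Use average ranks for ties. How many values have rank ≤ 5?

Sorted (descending): 9.6, 9.2, 8.2, 6, 5.4, 5.4, 5.4, 4.9, 3.5
The 3 values of 5.4 occupy positions 5–7 → average rank 6.
Ranks ≤ 5: {1, 2, 3, 4} → 4 values.

4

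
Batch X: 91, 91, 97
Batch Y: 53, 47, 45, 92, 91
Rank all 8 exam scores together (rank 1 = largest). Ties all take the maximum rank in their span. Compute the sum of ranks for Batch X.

11

Sorted (descending): 97, 92, 91, 91, 91, 53, 47, 45
The 3 values of 91 occupy positions 3–5 → each gets rank 5.
Batch X values → pooled ranks: 91→5, 91→5, 97→1
Rank sum = 5 + 5 + 1 = 11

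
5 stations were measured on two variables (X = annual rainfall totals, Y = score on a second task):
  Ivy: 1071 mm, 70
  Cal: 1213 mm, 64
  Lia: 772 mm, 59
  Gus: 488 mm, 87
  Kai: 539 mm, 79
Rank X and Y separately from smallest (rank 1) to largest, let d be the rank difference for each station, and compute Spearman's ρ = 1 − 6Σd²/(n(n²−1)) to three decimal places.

Ranks of variable 1: 4, 5, 3, 1, 2
Ranks of variable 2: 3, 2, 1, 5, 4
d = r₁ − r₂: 1, 3, 2, -4, -2
d²: 1, 9, 4, 16, 4; Σd² = 34
ρ = 1 − 6·34/(5·24) = 1 − 204/120 = -0.700

-0.700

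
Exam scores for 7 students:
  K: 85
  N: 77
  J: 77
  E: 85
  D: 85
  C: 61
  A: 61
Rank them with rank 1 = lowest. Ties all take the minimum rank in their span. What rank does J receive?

Sorted (ascending): 61, 61, 77, 77, 85, 85, 85
The 2 values of 61 occupy positions 1–2 → each gets rank 1.
The 2 values of 77 occupy positions 3–4 → each gets rank 3.
The 3 values of 85 occupy positions 5–7 → each gets rank 5.
J has value 77 → rank 3.

3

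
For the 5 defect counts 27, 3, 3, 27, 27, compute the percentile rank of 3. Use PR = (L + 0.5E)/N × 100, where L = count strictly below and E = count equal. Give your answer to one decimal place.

N = 5.
Strictly below 3: 0. Equal to 3: 2.
PR = (0 + 0.5·2)/5 × 100 = 20.0

20.0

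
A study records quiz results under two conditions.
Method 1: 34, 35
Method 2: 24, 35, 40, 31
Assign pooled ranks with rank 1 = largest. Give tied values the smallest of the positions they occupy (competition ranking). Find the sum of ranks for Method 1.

6

Sorted (descending): 40, 35, 35, 34, 31, 24
The 2 values of 35 occupy positions 2–3 → each gets rank 2.
Method 1 values → pooled ranks: 34→4, 35→2
Rank sum = 4 + 2 = 6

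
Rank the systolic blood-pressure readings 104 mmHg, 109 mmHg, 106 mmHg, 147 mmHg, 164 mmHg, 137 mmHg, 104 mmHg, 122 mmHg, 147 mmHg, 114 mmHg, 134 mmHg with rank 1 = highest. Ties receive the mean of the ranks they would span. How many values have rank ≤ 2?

1

Sorted (descending): 164, 147, 147, 137, 134, 122, 114, 109, 106, 104, 104
The 2 values of 147 occupy positions 2–3 → average rank (2+3)/2 = 2.5.
The 2 values of 104 occupy positions 10–11 → average rank (10+11)/2 = 10.5.
Ranks ≤ 2: {1} → 1 value.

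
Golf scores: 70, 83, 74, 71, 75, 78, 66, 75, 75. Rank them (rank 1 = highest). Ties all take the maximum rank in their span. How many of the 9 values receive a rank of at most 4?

Sorted (descending): 83, 78, 75, 75, 75, 74, 71, 70, 66
The 3 values of 75 occupy positions 3–5 → each gets rank 5.
Ranks ≤ 4: {1, 2} → 2 values.

2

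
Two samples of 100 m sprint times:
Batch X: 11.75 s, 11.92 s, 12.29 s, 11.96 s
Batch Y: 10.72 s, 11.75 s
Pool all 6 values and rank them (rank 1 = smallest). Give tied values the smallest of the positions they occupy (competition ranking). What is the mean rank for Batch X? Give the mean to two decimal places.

Sorted (ascending): 10.72, 11.75, 11.75, 11.92, 11.96, 12.29
The 2 values of 11.75 occupy positions 2–3 → each gets rank 2.
Batch X values → pooled ranks: 11.75→2, 11.92→4, 12.29→6, 11.96→5
Mean rank = (2 + 4 + 6 + 5) / 4 = 4.25

4.25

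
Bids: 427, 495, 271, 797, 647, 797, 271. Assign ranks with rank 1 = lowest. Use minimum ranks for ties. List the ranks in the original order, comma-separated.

3, 4, 1, 6, 5, 6, 1

Sorted (ascending): 271, 271, 427, 495, 647, 797, 797
The 2 values of 271 occupy positions 1–2 → each gets rank 1.
The 2 values of 797 occupy positions 6–7 → each gets rank 6.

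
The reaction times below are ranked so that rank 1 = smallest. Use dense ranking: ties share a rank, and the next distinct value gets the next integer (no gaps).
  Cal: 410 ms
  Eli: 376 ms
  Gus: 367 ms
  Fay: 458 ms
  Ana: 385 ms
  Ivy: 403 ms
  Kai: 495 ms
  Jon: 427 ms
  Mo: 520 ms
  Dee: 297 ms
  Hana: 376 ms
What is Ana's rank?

4

Sorted (ascending): 297, 367, 376, 376, 385, 403, 410, 427, 458, 495, 520
The 2 values of 376 share dense rank 3.
Remaining distinct values take the next consecutive integers.
Ana has value 385 ms → rank 4.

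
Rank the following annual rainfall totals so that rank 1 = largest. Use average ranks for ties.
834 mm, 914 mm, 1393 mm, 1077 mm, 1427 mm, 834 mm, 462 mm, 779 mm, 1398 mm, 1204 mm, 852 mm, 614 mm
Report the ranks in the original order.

Sorted (descending): 1427, 1398, 1393, 1204, 1077, 914, 852, 834, 834, 779, 614, 462
The 2 values of 834 occupy positions 8–9 → average rank (8+9)/2 = 8.5.

8.5, 6, 3, 5, 1, 8.5, 12, 10, 2, 4, 7, 11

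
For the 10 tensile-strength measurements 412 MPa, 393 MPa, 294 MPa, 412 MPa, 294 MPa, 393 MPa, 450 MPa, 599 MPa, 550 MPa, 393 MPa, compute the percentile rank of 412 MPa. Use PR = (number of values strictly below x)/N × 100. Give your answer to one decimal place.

N = 10.
Strictly below 412: 5. Equal to 412: 2.
PR = 5/10 × 100 = 50.0

50.0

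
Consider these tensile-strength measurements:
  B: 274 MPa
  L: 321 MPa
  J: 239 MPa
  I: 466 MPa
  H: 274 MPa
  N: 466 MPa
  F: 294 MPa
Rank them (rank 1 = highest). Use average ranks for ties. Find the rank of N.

1.5

Sorted (descending): 466, 466, 321, 294, 274, 274, 239
The 2 values of 466 occupy positions 1–2 → average rank (1+2)/2 = 1.5.
The 2 values of 274 occupy positions 5–6 → average rank (5+6)/2 = 5.5.
N has value 466 MPa → rank 1.5.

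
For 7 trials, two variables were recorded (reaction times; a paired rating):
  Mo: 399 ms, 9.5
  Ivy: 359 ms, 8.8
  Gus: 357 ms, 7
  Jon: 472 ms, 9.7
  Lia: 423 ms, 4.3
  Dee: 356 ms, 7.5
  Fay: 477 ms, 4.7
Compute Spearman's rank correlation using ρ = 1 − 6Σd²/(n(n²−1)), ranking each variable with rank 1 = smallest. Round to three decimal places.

Ranks of variable 1: 4, 3, 2, 6, 5, 1, 7
Ranks of variable 2: 6, 5, 3, 7, 1, 4, 2
d = r₁ − r₂: -2, -2, -1, -1, 4, -3, 5
d²: 4, 4, 1, 1, 16, 9, 25; Σd² = 60
ρ = 1 − 6·60/(7·48) = 1 − 360/336 = -0.071

-0.071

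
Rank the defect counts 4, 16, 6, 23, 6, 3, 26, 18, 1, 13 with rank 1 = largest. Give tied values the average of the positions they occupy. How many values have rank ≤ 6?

5

Sorted (descending): 26, 23, 18, 16, 13, 6, 6, 4, 3, 1
The 2 values of 6 occupy positions 6–7 → average rank (6+7)/2 = 6.5.
Ranks ≤ 6: {1, 2, 3, 4, 5} → 5 values.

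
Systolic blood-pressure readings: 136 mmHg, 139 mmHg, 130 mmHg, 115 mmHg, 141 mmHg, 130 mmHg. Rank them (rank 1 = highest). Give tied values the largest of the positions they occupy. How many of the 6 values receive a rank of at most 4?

Sorted (descending): 141, 139, 136, 130, 130, 115
The 2 values of 130 occupy positions 4–5 → each gets rank 5.
Ranks ≤ 4: {1, 2, 3} → 3 values.

3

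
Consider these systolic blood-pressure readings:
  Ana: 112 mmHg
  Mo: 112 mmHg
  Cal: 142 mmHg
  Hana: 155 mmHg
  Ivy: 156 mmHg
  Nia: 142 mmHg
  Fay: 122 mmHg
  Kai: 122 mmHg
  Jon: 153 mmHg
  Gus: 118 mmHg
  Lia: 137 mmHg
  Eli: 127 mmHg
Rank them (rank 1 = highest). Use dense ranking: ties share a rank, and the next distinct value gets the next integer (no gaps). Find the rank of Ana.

9

Sorted (descending): 156, 155, 153, 142, 142, 137, 127, 122, 122, 118, 112, 112
The 2 values of 142 share dense rank 4.
The 2 values of 122 share dense rank 7.
The 2 values of 112 share dense rank 9.
Remaining distinct values take the next consecutive integers.
Ana has value 112 mmHg → rank 9.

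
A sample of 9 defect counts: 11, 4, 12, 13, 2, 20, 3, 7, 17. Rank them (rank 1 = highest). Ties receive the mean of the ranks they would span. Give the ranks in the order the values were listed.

5, 7, 4, 3, 9, 1, 8, 6, 2

Sorted (descending): 20, 17, 13, 12, 11, 7, 4, 3, 2
No ties — each value takes its position as its rank.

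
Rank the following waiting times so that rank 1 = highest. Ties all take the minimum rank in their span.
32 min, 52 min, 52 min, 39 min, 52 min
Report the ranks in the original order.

Sorted (descending): 52, 52, 52, 39, 32
The 3 values of 52 occupy positions 1–3 → each gets rank 1.

5, 1, 1, 4, 1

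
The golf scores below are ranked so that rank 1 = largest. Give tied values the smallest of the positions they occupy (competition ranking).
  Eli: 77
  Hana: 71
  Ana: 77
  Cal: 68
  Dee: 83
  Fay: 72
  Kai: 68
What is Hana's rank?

5

Sorted (descending): 83, 77, 77, 72, 71, 68, 68
The 2 values of 77 occupy positions 2–3 → each gets rank 2.
The 2 values of 68 occupy positions 6–7 → each gets rank 6.
Hana has value 71 → rank 5.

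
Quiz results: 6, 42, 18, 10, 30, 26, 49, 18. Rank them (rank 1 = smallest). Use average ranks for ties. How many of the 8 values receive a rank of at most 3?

2

Sorted (ascending): 6, 10, 18, 18, 26, 30, 42, 49
The 2 values of 18 occupy positions 3–4 → average rank (3+4)/2 = 3.5.
Ranks ≤ 3: {1, 2} → 2 values.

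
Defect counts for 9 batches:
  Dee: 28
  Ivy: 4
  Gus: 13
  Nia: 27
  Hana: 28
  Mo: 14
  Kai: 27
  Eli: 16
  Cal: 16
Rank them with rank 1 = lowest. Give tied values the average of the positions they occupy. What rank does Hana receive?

8.5

Sorted (ascending): 4, 13, 14, 16, 16, 27, 27, 28, 28
The 2 values of 16 occupy positions 4–5 → average rank (4+5)/2 = 4.5.
The 2 values of 27 occupy positions 6–7 → average rank (6+7)/2 = 6.5.
The 2 values of 28 occupy positions 8–9 → average rank (8+9)/2 = 8.5.
Hana has value 28 → rank 8.5.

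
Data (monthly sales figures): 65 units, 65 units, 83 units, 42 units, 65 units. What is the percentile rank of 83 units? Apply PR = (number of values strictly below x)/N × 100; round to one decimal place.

N = 5.
Strictly below 83: 4. Equal to 83: 1.
PR = 4/5 × 100 = 80.0

80.0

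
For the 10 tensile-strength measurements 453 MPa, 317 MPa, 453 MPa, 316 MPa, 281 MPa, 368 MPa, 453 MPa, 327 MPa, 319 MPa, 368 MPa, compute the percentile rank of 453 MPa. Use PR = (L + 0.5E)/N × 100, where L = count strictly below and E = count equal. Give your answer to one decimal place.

85.0

N = 10.
Strictly below 453: 7. Equal to 453: 3.
PR = (7 + 0.5·3)/10 × 100 = 85.0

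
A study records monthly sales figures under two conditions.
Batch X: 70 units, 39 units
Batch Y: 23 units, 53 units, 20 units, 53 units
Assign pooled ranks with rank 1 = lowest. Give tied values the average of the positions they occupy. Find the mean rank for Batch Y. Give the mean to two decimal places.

Sorted (ascending): 20, 23, 39, 53, 53, 70
The 2 values of 53 occupy positions 4–5 → average rank (4+5)/2 = 4.5.
Batch Y values → pooled ranks: 23→2, 53→4.5, 20→1, 53→4.5
Mean rank = (2 + 4.5 + 1 + 4.5) / 4 = 3.00

3.00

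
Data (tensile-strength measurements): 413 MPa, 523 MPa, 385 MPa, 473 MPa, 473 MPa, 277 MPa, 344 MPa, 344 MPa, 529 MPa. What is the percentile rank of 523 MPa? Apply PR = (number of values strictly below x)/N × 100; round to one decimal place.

N = 9.
Strictly below 523: 7. Equal to 523: 1.
PR = 7/9 × 100 = 77.8

77.8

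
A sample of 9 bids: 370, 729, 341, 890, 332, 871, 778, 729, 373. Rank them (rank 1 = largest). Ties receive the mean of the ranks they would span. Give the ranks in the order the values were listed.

Sorted (descending): 890, 871, 778, 729, 729, 373, 370, 341, 332
The 2 values of 729 occupy positions 4–5 → average rank (4+5)/2 = 4.5.

7, 4.5, 8, 1, 9, 2, 3, 4.5, 6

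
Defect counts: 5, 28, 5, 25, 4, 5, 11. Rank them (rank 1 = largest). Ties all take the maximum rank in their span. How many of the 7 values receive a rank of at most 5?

Sorted (descending): 28, 25, 11, 5, 5, 5, 4
The 3 values of 5 occupy positions 4–6 → each gets rank 6.
Ranks ≤ 5: {1, 2, 3} → 3 values.

3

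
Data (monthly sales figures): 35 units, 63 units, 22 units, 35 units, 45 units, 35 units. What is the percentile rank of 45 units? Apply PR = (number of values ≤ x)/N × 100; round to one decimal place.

N = 6.
Strictly below 45: 4. Equal to 45: 1.
PR = 5/6 × 100 = 83.3

83.3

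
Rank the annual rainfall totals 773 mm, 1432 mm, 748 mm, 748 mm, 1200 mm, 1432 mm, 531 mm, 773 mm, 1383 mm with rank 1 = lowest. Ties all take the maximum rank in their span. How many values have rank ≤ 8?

Sorted (ascending): 531, 748, 748, 773, 773, 1200, 1383, 1432, 1432
The 2 values of 748 occupy positions 2–3 → each gets rank 3.
The 2 values of 773 occupy positions 4–5 → each gets rank 5.
The 2 values of 1432 occupy positions 8–9 → each gets rank 9.
Ranks ≤ 8: {1, 3, 3, 5, 5, 6, 7} → 7 values.

7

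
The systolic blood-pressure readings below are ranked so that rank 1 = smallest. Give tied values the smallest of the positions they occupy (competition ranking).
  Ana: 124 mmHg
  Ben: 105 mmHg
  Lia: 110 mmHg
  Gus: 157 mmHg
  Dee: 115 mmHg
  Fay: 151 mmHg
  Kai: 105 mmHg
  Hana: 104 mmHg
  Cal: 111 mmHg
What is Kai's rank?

Sorted (ascending): 104, 105, 105, 110, 111, 115, 124, 151, 157
The 2 values of 105 occupy positions 2–3 → each gets rank 2.
Kai has value 105 mmHg → rank 2.

2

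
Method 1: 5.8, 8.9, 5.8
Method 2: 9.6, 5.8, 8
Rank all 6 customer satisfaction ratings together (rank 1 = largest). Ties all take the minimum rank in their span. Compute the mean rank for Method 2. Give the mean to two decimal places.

2.67

Sorted (descending): 9.6, 8.9, 8, 5.8, 5.8, 5.8
The 3 values of 5.8 occupy positions 4–6 → each gets rank 4.
Method 2 values → pooled ranks: 9.6→1, 5.8→4, 8→3
Mean rank = (1 + 4 + 3) / 3 = 2.67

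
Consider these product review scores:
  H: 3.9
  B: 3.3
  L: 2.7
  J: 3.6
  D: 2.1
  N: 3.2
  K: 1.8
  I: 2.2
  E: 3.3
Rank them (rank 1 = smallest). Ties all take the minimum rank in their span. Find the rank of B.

Sorted (ascending): 1.8, 2.1, 2.2, 2.7, 3.2, 3.3, 3.3, 3.6, 3.9
The 2 values of 3.3 occupy positions 6–7 → each gets rank 6.
B has value 3.3 → rank 6.

6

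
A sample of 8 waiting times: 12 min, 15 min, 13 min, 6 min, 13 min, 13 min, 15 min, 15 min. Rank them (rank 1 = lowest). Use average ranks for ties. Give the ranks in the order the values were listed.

Sorted (ascending): 6, 12, 13, 13, 13, 15, 15, 15
The 3 values of 13 occupy positions 3–5 → average rank 4.
The 3 values of 15 occupy positions 6–8 → average rank 7.

2, 7, 4, 1, 4, 4, 7, 7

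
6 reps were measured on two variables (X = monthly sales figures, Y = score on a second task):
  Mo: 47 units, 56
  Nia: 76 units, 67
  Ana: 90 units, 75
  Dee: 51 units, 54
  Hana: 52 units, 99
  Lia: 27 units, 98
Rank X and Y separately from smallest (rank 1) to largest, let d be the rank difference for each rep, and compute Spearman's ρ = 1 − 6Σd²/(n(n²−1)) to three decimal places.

Ranks of variable 1: 2, 5, 6, 3, 4, 1
Ranks of variable 2: 2, 3, 4, 1, 6, 5
d = r₁ − r₂: 0, 2, 2, 2, -2, -4
d²: 0, 4, 4, 4, 4, 16; Σd² = 32
ρ = 1 − 6·32/(6·35) = 1 − 192/210 = 0.086

0.086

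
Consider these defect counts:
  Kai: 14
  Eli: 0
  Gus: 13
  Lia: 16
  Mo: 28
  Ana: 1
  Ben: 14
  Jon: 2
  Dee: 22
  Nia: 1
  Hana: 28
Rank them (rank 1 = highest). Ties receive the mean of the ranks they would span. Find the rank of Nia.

9.5

Sorted (descending): 28, 28, 22, 16, 14, 14, 13, 2, 1, 1, 0
The 2 values of 28 occupy positions 1–2 → average rank (1+2)/2 = 1.5.
The 2 values of 14 occupy positions 5–6 → average rank (5+6)/2 = 5.5.
The 2 values of 1 occupy positions 9–10 → average rank (9+10)/2 = 9.5.
Nia has value 1 → rank 9.5.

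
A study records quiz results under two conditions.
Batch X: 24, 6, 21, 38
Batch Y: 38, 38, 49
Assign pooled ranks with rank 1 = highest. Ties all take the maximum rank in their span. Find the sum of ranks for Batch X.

Sorted (descending): 49, 38, 38, 38, 24, 21, 6
The 3 values of 38 occupy positions 2–4 → each gets rank 4.
Batch X values → pooled ranks: 24→5, 6→7, 21→6, 38→4
Rank sum = 5 + 7 + 6 + 4 = 22

22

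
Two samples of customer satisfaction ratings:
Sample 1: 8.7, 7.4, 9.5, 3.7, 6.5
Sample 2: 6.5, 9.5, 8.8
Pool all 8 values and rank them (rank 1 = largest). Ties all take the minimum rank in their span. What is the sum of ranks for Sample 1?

Sorted (descending): 9.5, 9.5, 8.8, 8.7, 7.4, 6.5, 6.5, 3.7
The 2 values of 9.5 occupy positions 1–2 → each gets rank 1.
The 2 values of 6.5 occupy positions 6–7 → each gets rank 6.
Sample 1 values → pooled ranks: 8.7→4, 7.4→5, 9.5→1, 3.7→8, 6.5→6
Rank sum = 4 + 5 + 1 + 8 + 6 = 24

24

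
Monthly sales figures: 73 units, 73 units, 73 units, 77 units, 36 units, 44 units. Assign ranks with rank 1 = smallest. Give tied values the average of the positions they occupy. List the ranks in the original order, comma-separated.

4, 4, 4, 6, 1, 2

Sorted (ascending): 36, 44, 73, 73, 73, 77
The 3 values of 73 occupy positions 3–5 → average rank 4.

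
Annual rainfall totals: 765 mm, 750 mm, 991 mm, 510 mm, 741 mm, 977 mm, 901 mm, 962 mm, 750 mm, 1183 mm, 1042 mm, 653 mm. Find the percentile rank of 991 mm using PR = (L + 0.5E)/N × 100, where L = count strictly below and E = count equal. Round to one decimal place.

N = 12.
Strictly below 991: 9. Equal to 991: 1.
PR = (9 + 0.5·1)/12 × 100 = 79.2

79.2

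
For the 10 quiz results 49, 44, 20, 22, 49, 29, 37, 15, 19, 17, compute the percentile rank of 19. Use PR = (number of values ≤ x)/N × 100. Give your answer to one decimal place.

N = 10.
Strictly below 19: 2. Equal to 19: 1.
PR = 3/10 × 100 = 30.0

30.0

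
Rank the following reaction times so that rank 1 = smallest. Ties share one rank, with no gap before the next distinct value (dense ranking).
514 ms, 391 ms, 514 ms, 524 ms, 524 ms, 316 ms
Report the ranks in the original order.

3, 2, 3, 4, 4, 1

Sorted (ascending): 316, 391, 514, 514, 524, 524
The 2 values of 514 share dense rank 3.
The 2 values of 524 share dense rank 4.
Remaining distinct values take the next consecutive integers.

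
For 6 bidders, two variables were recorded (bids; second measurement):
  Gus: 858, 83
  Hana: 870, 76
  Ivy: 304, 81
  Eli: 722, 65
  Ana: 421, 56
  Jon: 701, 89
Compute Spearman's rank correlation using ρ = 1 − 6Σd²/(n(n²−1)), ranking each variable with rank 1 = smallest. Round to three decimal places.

0.086

Ranks of variable 1: 5, 6, 1, 4, 2, 3
Ranks of variable 2: 5, 3, 4, 2, 1, 6
d = r₁ − r₂: 0, 3, -3, 2, 1, -3
d²: 0, 9, 9, 4, 1, 9; Σd² = 32
ρ = 1 − 6·32/(6·35) = 1 − 192/210 = 0.086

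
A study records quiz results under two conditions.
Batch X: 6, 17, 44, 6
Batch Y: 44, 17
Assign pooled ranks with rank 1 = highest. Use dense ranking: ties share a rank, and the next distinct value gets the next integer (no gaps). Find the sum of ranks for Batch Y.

Sorted (descending): 44, 44, 17, 17, 6, 6
The 2 values of 44 share dense rank 1.
The 2 values of 17 share dense rank 2.
The 2 values of 6 share dense rank 3.
Batch Y values → pooled ranks: 44→1, 17→2
Rank sum = 1 + 2 = 3

3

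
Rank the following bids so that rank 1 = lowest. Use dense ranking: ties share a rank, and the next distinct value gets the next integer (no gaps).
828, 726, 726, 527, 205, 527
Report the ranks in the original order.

Sorted (ascending): 205, 527, 527, 726, 726, 828
The 2 values of 527 share dense rank 2.
The 2 values of 726 share dense rank 3.
Remaining distinct values take the next consecutive integers.

4, 3, 3, 2, 1, 2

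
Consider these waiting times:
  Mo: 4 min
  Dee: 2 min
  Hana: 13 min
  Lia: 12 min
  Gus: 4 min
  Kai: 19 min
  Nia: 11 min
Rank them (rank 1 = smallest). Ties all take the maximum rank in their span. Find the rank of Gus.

Sorted (ascending): 2, 4, 4, 11, 12, 13, 19
The 2 values of 4 occupy positions 2–3 → each gets rank 3.
Gus has value 4 min → rank 3.

3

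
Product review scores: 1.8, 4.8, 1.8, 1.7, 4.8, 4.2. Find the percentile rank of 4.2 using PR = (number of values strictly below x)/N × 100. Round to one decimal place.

N = 6.
Strictly below 4.2: 3. Equal to 4.2: 1.
PR = 3/6 × 100 = 50.0

50.0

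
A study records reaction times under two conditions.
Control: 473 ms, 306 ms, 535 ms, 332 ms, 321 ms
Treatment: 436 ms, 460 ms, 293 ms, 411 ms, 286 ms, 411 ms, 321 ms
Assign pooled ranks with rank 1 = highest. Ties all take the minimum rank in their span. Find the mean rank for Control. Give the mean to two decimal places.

Sorted (descending): 535, 473, 460, 436, 411, 411, 332, 321, 321, 306, 293, 286
The 2 values of 411 occupy positions 5–6 → each gets rank 5.
The 2 values of 321 occupy positions 8–9 → each gets rank 8.
Control values → pooled ranks: 473→2, 306→10, 535→1, 332→7, 321→8
Mean rank = (2 + 10 + 1 + 7 + 8) / 5 = 5.60

5.60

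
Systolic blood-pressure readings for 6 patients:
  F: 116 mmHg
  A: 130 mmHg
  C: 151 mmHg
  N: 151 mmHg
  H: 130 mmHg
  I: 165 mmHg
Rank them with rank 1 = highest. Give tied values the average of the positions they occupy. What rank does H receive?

Sorted (descending): 165, 151, 151, 130, 130, 116
The 2 values of 151 occupy positions 2–3 → average rank (2+3)/2 = 2.5.
The 2 values of 130 occupy positions 4–5 → average rank (4+5)/2 = 4.5.
H has value 130 mmHg → rank 4.5.

4.5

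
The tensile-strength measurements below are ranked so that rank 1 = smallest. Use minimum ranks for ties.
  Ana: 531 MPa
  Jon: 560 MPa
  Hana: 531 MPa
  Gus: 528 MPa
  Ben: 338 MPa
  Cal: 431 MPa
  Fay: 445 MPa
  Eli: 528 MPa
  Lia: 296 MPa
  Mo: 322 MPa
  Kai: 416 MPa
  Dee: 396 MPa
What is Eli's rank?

8

Sorted (ascending): 296, 322, 338, 396, 416, 431, 445, 528, 528, 531, 531, 560
The 2 values of 528 occupy positions 8–9 → each gets rank 8.
The 2 values of 531 occupy positions 10–11 → each gets rank 10.
Eli has value 528 MPa → rank 8.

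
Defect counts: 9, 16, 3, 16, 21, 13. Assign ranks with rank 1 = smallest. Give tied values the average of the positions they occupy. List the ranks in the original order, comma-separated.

Sorted (ascending): 3, 9, 13, 16, 16, 21
The 2 values of 16 occupy positions 4–5 → average rank (4+5)/2 = 4.5.

2, 4.5, 1, 4.5, 6, 3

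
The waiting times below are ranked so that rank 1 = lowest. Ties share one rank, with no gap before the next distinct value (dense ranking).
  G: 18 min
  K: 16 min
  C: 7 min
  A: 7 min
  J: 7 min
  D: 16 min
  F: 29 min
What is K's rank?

2

Sorted (ascending): 7, 7, 7, 16, 16, 18, 29
The 3 values of 7 share dense rank 1.
The 2 values of 16 share dense rank 2.
Remaining distinct values take the next consecutive integers.
K has value 16 min → rank 2.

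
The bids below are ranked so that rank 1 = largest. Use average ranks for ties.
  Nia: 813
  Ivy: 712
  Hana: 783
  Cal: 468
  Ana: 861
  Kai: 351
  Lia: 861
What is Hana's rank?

Sorted (descending): 861, 861, 813, 783, 712, 468, 351
The 2 values of 861 occupy positions 1–2 → average rank (1+2)/2 = 1.5.
Hana has value 783 → rank 4.

4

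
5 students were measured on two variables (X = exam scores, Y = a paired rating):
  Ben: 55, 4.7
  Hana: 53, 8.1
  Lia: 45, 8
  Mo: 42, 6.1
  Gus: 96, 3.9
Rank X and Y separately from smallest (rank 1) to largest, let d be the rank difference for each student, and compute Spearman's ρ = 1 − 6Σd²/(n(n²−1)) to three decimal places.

Ranks of variable 1: 4, 3, 2, 1, 5
Ranks of variable 2: 2, 5, 4, 3, 1
d = r₁ − r₂: 2, -2, -2, -2, 4
d²: 4, 4, 4, 4, 16; Σd² = 32
ρ = 1 − 6·32/(5·24) = 1 − 192/120 = -0.600

-0.600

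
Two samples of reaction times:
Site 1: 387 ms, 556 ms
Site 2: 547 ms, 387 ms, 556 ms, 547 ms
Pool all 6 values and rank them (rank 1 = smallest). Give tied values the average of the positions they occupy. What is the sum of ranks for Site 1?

7

Sorted (ascending): 387, 387, 547, 547, 556, 556
The 2 values of 387 occupy positions 1–2 → average rank (1+2)/2 = 1.5.
The 2 values of 547 occupy positions 3–4 → average rank (3+4)/2 = 3.5.
The 2 values of 556 occupy positions 5–6 → average rank (5+6)/2 = 5.5.
Site 1 values → pooled ranks: 387→1.5, 556→5.5
Rank sum = 1.5 + 5.5 = 7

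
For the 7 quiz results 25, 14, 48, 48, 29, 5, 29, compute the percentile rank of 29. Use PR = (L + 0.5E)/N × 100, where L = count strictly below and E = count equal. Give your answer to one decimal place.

N = 7.
Strictly below 29: 3. Equal to 29: 2.
PR = (3 + 0.5·2)/7 × 100 = 57.1

57.1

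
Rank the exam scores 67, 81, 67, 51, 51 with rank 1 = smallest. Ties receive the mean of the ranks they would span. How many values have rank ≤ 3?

2

Sorted (ascending): 51, 51, 67, 67, 81
The 2 values of 51 occupy positions 1–2 → average rank (1+2)/2 = 1.5.
The 2 values of 67 occupy positions 3–4 → average rank (3+4)/2 = 3.5.
Ranks ≤ 3: {1.5, 1.5} → 2 values.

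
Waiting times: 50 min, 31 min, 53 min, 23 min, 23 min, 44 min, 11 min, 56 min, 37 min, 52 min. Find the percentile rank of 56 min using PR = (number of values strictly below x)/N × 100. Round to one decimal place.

N = 10.
Strictly below 56: 9. Equal to 56: 1.
PR = 9/10 × 100 = 90.0

90.0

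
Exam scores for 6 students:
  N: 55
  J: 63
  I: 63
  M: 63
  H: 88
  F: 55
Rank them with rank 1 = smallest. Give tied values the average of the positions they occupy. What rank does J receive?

4

Sorted (ascending): 55, 55, 63, 63, 63, 88
The 2 values of 55 occupy positions 1–2 → average rank (1+2)/2 = 1.5.
The 3 values of 63 occupy positions 3–5 → average rank 4.
J has value 63 → rank 4.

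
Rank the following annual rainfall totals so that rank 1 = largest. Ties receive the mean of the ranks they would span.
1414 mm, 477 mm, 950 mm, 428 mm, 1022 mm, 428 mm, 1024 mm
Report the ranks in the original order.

Sorted (descending): 1414, 1024, 1022, 950, 477, 428, 428
The 2 values of 428 occupy positions 6–7 → average rank (6+7)/2 = 6.5.

1, 5, 4, 6.5, 3, 6.5, 2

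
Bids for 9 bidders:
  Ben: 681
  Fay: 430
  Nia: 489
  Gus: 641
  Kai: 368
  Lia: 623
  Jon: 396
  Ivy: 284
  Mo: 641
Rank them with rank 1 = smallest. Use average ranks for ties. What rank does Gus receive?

7.5

Sorted (ascending): 284, 368, 396, 430, 489, 623, 641, 641, 681
The 2 values of 641 occupy positions 7–8 → average rank (7+8)/2 = 7.5.
Gus has value 641 → rank 7.5.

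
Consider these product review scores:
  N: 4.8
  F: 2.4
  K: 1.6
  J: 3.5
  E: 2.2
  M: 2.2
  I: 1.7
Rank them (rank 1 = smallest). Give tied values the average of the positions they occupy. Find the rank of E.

Sorted (ascending): 1.6, 1.7, 2.2, 2.2, 2.4, 3.5, 4.8
The 2 values of 2.2 occupy positions 3–4 → average rank (3+4)/2 = 3.5.
E has value 2.2 → rank 3.5.

3.5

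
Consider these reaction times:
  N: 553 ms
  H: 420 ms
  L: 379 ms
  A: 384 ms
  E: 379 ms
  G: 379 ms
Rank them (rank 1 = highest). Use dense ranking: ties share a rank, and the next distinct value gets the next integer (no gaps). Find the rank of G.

4

Sorted (descending): 553, 420, 384, 379, 379, 379
The 3 values of 379 share dense rank 4.
Remaining distinct values take the next consecutive integers.
G has value 379 ms → rank 4.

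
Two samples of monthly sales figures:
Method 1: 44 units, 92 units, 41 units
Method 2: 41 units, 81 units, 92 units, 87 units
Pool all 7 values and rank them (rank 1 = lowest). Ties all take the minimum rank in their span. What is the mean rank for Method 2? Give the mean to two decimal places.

4.00

Sorted (ascending): 41, 41, 44, 81, 87, 92, 92
The 2 values of 41 occupy positions 1–2 → each gets rank 1.
The 2 values of 92 occupy positions 6–7 → each gets rank 6.
Method 2 values → pooled ranks: 41→1, 81→4, 92→6, 87→5
Mean rank = (1 + 4 + 6 + 5) / 4 = 4.00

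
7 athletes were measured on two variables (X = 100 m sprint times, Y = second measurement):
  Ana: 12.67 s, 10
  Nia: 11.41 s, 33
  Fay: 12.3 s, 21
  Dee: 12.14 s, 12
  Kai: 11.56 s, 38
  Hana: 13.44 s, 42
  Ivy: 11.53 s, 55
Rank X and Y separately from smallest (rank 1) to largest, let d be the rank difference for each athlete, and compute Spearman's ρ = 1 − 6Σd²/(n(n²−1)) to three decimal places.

Ranks of variable 1: 6, 1, 5, 4, 3, 7, 2
Ranks of variable 2: 1, 4, 3, 2, 5, 6, 7
d = r₁ − r₂: 5, -3, 2, 2, -2, 1, -5
d²: 25, 9, 4, 4, 4, 1, 25; Σd² = 72
ρ = 1 − 6·72/(7·48) = 1 − 432/336 = -0.286

-0.286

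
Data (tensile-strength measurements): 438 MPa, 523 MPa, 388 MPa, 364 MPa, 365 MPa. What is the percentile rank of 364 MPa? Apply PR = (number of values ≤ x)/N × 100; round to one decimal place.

N = 5.
Strictly below 364: 0. Equal to 364: 1.
PR = 1/5 × 100 = 20.0

20.0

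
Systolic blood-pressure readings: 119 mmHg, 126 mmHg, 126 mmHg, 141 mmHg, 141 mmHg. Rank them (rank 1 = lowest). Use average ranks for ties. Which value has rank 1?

119

Sorted (ascending): 119, 126, 126, 141, 141
The 2 values of 126 occupy positions 2–3 → average rank (2+3)/2 = 2.5.
The 2 values of 141 occupy positions 4–5 → average rank (4+5)/2 = 4.5.
Rank 1 → value 119.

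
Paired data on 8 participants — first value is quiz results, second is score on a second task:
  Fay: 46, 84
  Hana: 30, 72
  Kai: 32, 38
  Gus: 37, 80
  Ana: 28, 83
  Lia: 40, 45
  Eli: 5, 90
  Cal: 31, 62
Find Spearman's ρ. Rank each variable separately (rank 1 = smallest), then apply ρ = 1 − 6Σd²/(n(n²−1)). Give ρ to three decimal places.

Ranks of variable 1: 8, 3, 5, 6, 2, 7, 1, 4
Ranks of variable 2: 7, 4, 1, 5, 6, 2, 8, 3
d = r₁ − r₂: 1, -1, 4, 1, -4, 5, -7, 1
d²: 1, 1, 16, 1, 16, 25, 49, 1; Σd² = 110
ρ = 1 − 6·110/(8·63) = 1 − 660/504 = -0.310

-0.310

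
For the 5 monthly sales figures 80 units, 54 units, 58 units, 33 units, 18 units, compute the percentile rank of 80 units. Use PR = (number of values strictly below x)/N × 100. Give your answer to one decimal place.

N = 5.
Strictly below 80: 4. Equal to 80: 1.
PR = 4/5 × 100 = 80.0

80.0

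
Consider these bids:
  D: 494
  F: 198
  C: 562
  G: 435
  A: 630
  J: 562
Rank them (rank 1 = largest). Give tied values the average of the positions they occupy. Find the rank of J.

2.5

Sorted (descending): 630, 562, 562, 494, 435, 198
The 2 values of 562 occupy positions 2–3 → average rank (2+3)/2 = 2.5.
J has value 562 → rank 2.5.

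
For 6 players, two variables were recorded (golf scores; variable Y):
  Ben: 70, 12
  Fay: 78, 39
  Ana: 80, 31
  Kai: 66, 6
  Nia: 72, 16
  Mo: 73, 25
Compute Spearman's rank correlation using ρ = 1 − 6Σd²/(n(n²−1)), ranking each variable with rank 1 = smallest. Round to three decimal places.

Ranks of variable 1: 2, 5, 6, 1, 3, 4
Ranks of variable 2: 2, 6, 5, 1, 3, 4
d = r₁ − r₂: 0, -1, 1, 0, 0, 0
d²: 0, 1, 1, 0, 0, 0; Σd² = 2
ρ = 1 − 6·2/(6·35) = 1 − 12/210 = 0.943

0.943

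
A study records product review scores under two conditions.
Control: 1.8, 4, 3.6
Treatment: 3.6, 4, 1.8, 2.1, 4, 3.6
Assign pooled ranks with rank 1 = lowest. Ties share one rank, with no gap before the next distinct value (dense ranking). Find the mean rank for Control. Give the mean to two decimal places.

Sorted (ascending): 1.8, 1.8, 2.1, 3.6, 3.6, 3.6, 4, 4, 4
The 2 values of 1.8 share dense rank 1.
The 3 values of 3.6 share dense rank 3.
The 3 values of 4 share dense rank 4.
Remaining distinct values take the next consecutive integers.
Control values → pooled ranks: 1.8→1, 4→4, 3.6→3
Mean rank = (1 + 4 + 3) / 3 = 2.67

2.67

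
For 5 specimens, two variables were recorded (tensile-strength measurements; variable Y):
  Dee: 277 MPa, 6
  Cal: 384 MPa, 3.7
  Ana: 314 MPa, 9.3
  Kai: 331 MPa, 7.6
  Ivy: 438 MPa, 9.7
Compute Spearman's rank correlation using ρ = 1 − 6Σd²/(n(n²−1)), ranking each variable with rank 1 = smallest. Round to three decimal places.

Ranks of variable 1: 1, 4, 2, 3, 5
Ranks of variable 2: 2, 1, 4, 3, 5
d = r₁ − r₂: -1, 3, -2, 0, 0
d²: 1, 9, 4, 0, 0; Σd² = 14
ρ = 1 − 6·14/(5·24) = 1 − 84/120 = 0.300

0.300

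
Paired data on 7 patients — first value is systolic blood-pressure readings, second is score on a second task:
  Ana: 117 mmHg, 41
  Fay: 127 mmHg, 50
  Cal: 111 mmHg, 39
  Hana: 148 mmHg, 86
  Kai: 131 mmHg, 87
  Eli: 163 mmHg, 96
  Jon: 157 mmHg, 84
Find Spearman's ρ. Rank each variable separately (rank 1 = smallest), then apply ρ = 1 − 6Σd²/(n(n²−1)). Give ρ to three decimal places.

Ranks of variable 1: 2, 3, 1, 5, 4, 7, 6
Ranks of variable 2: 2, 3, 1, 5, 6, 7, 4
d = r₁ − r₂: 0, 0, 0, 0, -2, 0, 2
d²: 0, 0, 0, 0, 4, 0, 4; Σd² = 8
ρ = 1 − 6·8/(7·48) = 1 − 48/336 = 0.857

0.857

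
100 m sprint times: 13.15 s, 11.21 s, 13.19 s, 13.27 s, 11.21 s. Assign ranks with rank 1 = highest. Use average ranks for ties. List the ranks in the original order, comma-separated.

Sorted (descending): 13.27, 13.19, 13.15, 11.21, 11.21
The 2 values of 11.21 occupy positions 4–5 → average rank (4+5)/2 = 4.5.

3, 4.5, 2, 1, 4.5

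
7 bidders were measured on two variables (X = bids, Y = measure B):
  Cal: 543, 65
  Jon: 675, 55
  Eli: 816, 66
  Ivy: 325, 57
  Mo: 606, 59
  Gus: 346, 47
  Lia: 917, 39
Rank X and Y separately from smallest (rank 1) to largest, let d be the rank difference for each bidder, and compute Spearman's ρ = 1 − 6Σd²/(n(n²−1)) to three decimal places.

Ranks of variable 1: 3, 5, 6, 1, 4, 2, 7
Ranks of variable 2: 6, 3, 7, 4, 5, 2, 1
d = r₁ − r₂: -3, 2, -1, -3, -1, 0, 6
d²: 9, 4, 1, 9, 1, 0, 36; Σd² = 60
ρ = 1 − 6·60/(7·48) = 1 − 360/336 = -0.071

-0.071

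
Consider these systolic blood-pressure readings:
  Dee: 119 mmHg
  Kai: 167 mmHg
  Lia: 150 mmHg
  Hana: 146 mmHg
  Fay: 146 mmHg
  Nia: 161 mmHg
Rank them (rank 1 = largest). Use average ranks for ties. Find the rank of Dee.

6

Sorted (descending): 167, 161, 150, 146, 146, 119
The 2 values of 146 occupy positions 4–5 → average rank (4+5)/2 = 4.5.
Dee has value 119 mmHg → rank 6.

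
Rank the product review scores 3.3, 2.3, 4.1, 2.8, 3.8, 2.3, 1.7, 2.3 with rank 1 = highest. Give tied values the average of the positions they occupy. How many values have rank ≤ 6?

7

Sorted (descending): 4.1, 3.8, 3.3, 2.8, 2.3, 2.3, 2.3, 1.7
The 3 values of 2.3 occupy positions 5–7 → average rank 6.
Ranks ≤ 6: {1, 2, 3, 4, 6, 6, 6} → 7 values.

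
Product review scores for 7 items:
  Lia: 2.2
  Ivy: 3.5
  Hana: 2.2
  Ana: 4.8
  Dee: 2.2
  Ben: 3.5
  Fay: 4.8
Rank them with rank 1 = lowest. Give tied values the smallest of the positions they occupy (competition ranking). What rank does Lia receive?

Sorted (ascending): 2.2, 2.2, 2.2, 3.5, 3.5, 4.8, 4.8
The 3 values of 2.2 occupy positions 1–3 → each gets rank 1.
The 2 values of 3.5 occupy positions 4–5 → each gets rank 4.
The 2 values of 4.8 occupy positions 6–7 → each gets rank 6.
Lia has value 2.2 → rank 1.

1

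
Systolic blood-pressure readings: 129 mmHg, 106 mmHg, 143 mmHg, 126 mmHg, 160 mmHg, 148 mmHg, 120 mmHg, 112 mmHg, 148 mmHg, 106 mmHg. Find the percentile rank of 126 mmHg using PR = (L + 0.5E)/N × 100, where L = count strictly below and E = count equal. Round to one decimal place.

45.0

N = 10.
Strictly below 126: 4. Equal to 126: 1.
PR = (4 + 0.5·1)/10 × 100 = 45.0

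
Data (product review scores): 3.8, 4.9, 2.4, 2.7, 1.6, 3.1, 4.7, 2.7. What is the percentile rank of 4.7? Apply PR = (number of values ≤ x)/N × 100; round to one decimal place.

N = 8.
Strictly below 4.7: 6. Equal to 4.7: 1.
PR = 7/8 × 100 = 87.5

87.5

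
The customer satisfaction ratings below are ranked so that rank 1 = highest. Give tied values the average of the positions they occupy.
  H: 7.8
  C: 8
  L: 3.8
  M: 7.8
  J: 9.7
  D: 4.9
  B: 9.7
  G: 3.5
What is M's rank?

Sorted (descending): 9.7, 9.7, 8, 7.8, 7.8, 4.9, 3.8, 3.5
The 2 values of 9.7 occupy positions 1–2 → average rank (1+2)/2 = 1.5.
The 2 values of 7.8 occupy positions 4–5 → average rank (4+5)/2 = 4.5.
M has value 7.8 → rank 4.5.

4.5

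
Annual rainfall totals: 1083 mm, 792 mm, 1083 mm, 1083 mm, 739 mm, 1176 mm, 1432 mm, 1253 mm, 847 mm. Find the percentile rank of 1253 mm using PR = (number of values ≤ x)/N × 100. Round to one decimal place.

N = 9.
Strictly below 1253: 7. Equal to 1253: 1.
PR = 8/9 × 100 = 88.9

88.9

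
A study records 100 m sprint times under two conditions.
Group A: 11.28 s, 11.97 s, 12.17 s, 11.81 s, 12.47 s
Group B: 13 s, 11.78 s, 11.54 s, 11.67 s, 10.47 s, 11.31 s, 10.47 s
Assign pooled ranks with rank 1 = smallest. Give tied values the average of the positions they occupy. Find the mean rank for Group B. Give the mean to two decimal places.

5.29

Sorted (ascending): 10.47, 10.47, 11.28, 11.31, 11.54, 11.67, 11.78, 11.81, 11.97, 12.17, 12.47, 13
The 2 values of 10.47 occupy positions 1–2 → average rank (1+2)/2 = 1.5.
Group B values → pooled ranks: 13→12, 11.78→7, 11.54→5, 11.67→6, 10.47→1.5, 11.31→4, 10.47→1.5
Mean rank = (12 + 7 + 5 + 6 + 1.5 + 4 + 1.5) / 7 = 5.29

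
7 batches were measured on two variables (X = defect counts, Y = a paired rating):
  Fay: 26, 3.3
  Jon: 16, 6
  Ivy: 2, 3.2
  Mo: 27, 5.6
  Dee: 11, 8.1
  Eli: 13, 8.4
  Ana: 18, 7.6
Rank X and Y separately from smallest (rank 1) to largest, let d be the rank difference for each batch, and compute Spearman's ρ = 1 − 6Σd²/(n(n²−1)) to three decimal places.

-0.143

Ranks of variable 1: 6, 4, 1, 7, 2, 3, 5
Ranks of variable 2: 2, 4, 1, 3, 6, 7, 5
d = r₁ − r₂: 4, 0, 0, 4, -4, -4, 0
d²: 16, 0, 0, 16, 16, 16, 0; Σd² = 64
ρ = 1 − 6·64/(7·48) = 1 − 384/336 = -0.143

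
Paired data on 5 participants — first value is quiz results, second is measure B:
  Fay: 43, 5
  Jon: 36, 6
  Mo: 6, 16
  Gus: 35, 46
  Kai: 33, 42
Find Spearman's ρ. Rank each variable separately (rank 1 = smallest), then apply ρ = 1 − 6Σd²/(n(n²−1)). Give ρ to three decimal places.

Ranks of variable 1: 5, 4, 1, 3, 2
Ranks of variable 2: 1, 2, 3, 5, 4
d = r₁ − r₂: 4, 2, -2, -2, -2
d²: 16, 4, 4, 4, 4; Σd² = 32
ρ = 1 − 6·32/(5·24) = 1 − 192/120 = -0.600

-0.600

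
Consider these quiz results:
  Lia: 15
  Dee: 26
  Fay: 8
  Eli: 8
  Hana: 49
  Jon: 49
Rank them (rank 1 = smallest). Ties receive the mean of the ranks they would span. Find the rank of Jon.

Sorted (ascending): 8, 8, 15, 26, 49, 49
The 2 values of 8 occupy positions 1–2 → average rank (1+2)/2 = 1.5.
The 2 values of 49 occupy positions 5–6 → average rank (5+6)/2 = 5.5.
Jon has value 49 → rank 5.5.

5.5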